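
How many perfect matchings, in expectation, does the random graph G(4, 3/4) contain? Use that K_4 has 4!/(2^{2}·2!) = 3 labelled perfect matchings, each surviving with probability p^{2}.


K_4 has 4!/(2^{2}·2!) = 3 labelled perfect matchings.
For each such perfect matching H, let X_H = 1 if all 2 edges of H are present in G. Then P[X_H = 1] = p^{2} = (3/4)^{2} = 9/16.
By linearity: E[X] = Σ_H E[X_H] = 3 · p^{2} = 3 · 9/16 = 27/16.
Numerically: E[X] ≈ 1.6875.

E[X] = 3 · (3/4)^{2} = 27/16 ≈ 1.6875.


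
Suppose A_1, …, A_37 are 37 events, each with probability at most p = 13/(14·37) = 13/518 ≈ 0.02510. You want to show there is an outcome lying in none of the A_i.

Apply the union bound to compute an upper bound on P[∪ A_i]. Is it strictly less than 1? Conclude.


Union bound: P[∪_{i=1}^{37} A_i] ≤ Σ_i P[A_i] ≤ 37·p = 37·(13/518) = 13/14.
Numerically: 13/14 ≈ 0.92857.
Is 13/14 < 1? YES.
Since P[∪ A_i] ≤ 13/14 < 1, the complement has P[∩ A_i^c] ≥ 1 − 13/14 = 1/14 > 0, so some outcome avoids every A_i.

37·p = 13/14 ≈ 0.92857; existence CERTIFIED by the union bound.


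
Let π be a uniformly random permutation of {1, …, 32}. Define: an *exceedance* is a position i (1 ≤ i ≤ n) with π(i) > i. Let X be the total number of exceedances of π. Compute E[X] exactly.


Write X = Σ_{i=1}^{32} X_i, where X_i = 1_{π(i) > i}.
For each fixed i, π(i) is uniform over {1, …, 32} (marginal of a uniform permutation), so P[π(i) > i] = (n − i)/n. Summing: Σ_{i=1}^{32} (n − i)/n = (0 + 1 + … + 31)/32 = 32(32 − 1)/(2·32) = (32 − 1)/2.
Hence E[X] = Σ_{i=1}^{32} (32 − i)/32 = 31/2 ≈ 15.500.

E[X] = 31/2 = 15.500.


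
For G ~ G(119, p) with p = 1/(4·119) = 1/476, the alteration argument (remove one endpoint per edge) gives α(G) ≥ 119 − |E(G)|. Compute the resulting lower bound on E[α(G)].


E[|E(G)|] = C(119, 2)·p = 7021 · (1/476) = 59/4.
E[α(G)] ≥ n − E[|E(G)|] = 119 − 59/4 = 417/4.
Numerically: ≈ 104.2500.
(This is only a lower bound; the true E[α(G)] may be larger.)

E[α(G)] ≥ 417/4 ≈ 104.2500.


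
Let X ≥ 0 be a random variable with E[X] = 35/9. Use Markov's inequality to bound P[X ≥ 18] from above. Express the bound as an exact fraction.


μ = E[X] = 35/9, a = 18.
Markov: P[X ≥ 18] ≤ μ/a = (35/9)/18 = 35/162.
Numerically: ≈ 0.216.
(Since a = 18 > μ = 3.889, the bound 35/162 is < 1 and informative.)

P[X ≥ 18] ≤ 35/162 ≈ 0.216.


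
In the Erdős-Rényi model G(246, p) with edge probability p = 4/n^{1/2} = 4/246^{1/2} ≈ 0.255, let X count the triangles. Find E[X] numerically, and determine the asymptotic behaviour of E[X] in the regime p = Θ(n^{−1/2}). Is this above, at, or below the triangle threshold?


Number of potential triangles: C(246, 3) = 2450980.
Each occurs with probability p³ ≈ (0.255)³ ≈ 1.65874e-02.
By linearity: E[X] = C(246, 3)·p³ ≈ 2450980 · 1.65874e-02 ≈ 40655.292.
Since α = 1/2 < 1, p = c/n^{1/2} ≫ 1/n is above the triangle threshold p ~ 1/n. Asymptotically E[X] ~ (c³/6)·n^{3(1−α)} = (4³/6)·n^{1.5} → ∞; triangles are abundant w.h.p.

E[X] ≈ 40655.292; in regime p = Θ(1/n^{1/2}) E[X] diverges (above the triangle threshold p ~ 1/n).


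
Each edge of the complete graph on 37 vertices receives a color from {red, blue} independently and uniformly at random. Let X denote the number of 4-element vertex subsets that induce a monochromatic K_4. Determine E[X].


Let X = Σ_S X_S over the C(37, 4) = 66045 subsets S of size 4, where X_S = 1 if the K_4 on S is monochromatic.
For a fixed S, the K_4 on S has C(4, 2) = 6 edges. P[all 6 edges red] = (1/2)^6, and likewise for blue, so P[monochromatic] = 2·(1/2)^6 = 2^{1 − 6} = 1/32.
By linearity of expectation: E[X] = C(37, 4) · 2^{1 − 6} = 66045 · 1/32 = 66045/32.
Numerically: E[X] ≈ 2063.906.

E[X] = C(37,4)·2^(1−C(4,2)) = 66045/32 ≈ 2063.906.


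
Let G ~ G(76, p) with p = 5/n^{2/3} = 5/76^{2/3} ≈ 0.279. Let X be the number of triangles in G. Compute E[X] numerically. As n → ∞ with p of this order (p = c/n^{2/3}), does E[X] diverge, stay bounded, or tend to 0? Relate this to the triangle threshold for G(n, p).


Number of potential triangles: C(76, 3) = 70300.
Each occurs with probability p³ ≈ (0.279)³ ≈ 2.16413e-02.
By linearity: E[X] = C(76, 3)·p³ ≈ 70300 · 2.16413e-02 ≈ 1521.382.
Since α = 2/3 < 1, p = c/n^{2/3} ≫ 1/n is above the triangle threshold p ~ 1/n. Asymptotically E[X] ~ (c³/6)·n^{3(1−α)} = (5³/6)·n^{1} → ∞; triangles are abundant w.h.p.

E[X] ≈ 1521.382; in regime p = Θ(1/n^{2/3}) E[X] diverges (above the triangle threshold p ~ 1/n).


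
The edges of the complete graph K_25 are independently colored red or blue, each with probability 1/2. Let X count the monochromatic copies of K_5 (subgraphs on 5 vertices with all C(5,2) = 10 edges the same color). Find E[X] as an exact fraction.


Let X = Σ_S X_S over the C(25, 5) = 53130 subsets S of size 5, where X_S = 1 if the K_5 on S is monochromatic.
For a fixed S, the K_5 on S has C(5, 2) = 10 edges. P[all 10 edges red] = (1/2)^10, and likewise for blue, so P[monochromatic] = 2·(1/2)^10 = 2^{1 − 10} = 1/512.
Summing: E[X] = C(25, 5) · 2^{1 − 10} = 53130 · 1/512 = 26565/256.
Numerically: E[X] ≈ 103.769531.

E[X] = C(25,5)·2^(1−C(5,2)) = 26565/256 ≈ 103.769531.


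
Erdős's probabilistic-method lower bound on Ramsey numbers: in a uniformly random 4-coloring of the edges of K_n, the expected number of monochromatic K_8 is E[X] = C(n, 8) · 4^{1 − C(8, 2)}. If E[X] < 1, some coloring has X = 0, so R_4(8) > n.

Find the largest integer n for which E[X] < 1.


We need C(n, 8) · 4^{1 − 28} < 1, i.e. C(n, 8) < 4^{28 − 1} = 18014398509481984.
Check values of n near the boundary:
  n = 403: C(403, 8) = 16090020602228430; 16090020602228430 < 18014398509481984? YES
  n = 404: C(404, 8) = 16415071523485570; 16415071523485570 < 18014398509481984? YES
  n = 405: C(405, 8) = 16745853821188050; 16745853821188050 < 18014398509481984? YES
  n = 406: C(406, 8) = 17082453897995850; 17082453897995850 < 18014398509481984? YES
  n = 407: C(407, 8) = 17424959239309050; 17424959239309050 < 18014398509481984? YES
  n = 408: C(408, 8) = 17773458424095231; 17773458424095231 < 18014398509481984? YES
  n = 409: C(409, 8) = 18128041135797879; 18128041135797879 < 18014398509481984? NO
The largest n with C(n, 8) < 18014398509481984 is n = 408 (where E[X] = 17773458424095231/18014398509481984 ≈ 0.986625). Hence R_4(8) > 408, i.e. R_4(8) ≥ 409.

Largest n = 408; hence R_4(8) > 408.


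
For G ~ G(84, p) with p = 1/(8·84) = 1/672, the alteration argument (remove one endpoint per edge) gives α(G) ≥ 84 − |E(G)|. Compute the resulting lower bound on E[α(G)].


E[|E(G)|] = C(84, 2)·p = 3486 · (1/672) = 83/16.
E[α(G)] ≥ n − E[|E(G)|] = 84 − 83/16 = 1261/16.
Numerically: ≈ 78.81250.
(This is only a lower bound; the true E[α(G)] may be larger.)

E[α(G)] ≥ 1261/16 ≈ 78.81250.


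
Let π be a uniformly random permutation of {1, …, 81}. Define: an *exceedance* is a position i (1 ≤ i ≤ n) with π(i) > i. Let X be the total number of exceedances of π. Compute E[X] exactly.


Write X = Σ_{i=1}^{81} X_i, where X_i = 1_{π(i) > i}.
For each fixed i, π(i) is uniform over {1, …, 81} (marginal of a uniform permutation), so P[π(i) > i] = (n − i)/n. Summing: Σ_{i=1}^{81} (n − i)/n = (0 + 1 + … + 80)/81 = 81(81 − 1)/(2·81) = (81 − 1)/2.
Hence E[X] = Σ_{i=1}^{81} (81 − i)/81 = 40 ≈ 40.000.

E[X] = 40 = 40.000.


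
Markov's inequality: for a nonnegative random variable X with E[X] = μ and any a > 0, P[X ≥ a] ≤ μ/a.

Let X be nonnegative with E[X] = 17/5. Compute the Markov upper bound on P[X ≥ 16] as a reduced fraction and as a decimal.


μ = E[X] = 17/5, a = 16.
Markov: P[X ≥ 16] ≤ μ/a = (17/5)/16 = 17/80.
Numerically: ≈ 0.2125.
(Since a = 16 > μ = 3.4000, the bound 17/80 is < 1 and informative.)

P[X ≥ 16] ≤ 17/80 ≈ 0.2125.


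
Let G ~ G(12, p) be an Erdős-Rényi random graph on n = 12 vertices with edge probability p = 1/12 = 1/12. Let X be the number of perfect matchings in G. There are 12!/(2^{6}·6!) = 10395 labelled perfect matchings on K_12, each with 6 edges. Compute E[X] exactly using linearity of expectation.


K_12 has 12!/(2^{6}·6!) = 10395 labelled perfect matchings.
For each such perfect matching H, let X_H = 1 if all 6 edges of H are present in G. Then P[X_H = 1] = p^{6} = (1/12)^{6} = 1/2985984.
By linearity of expectation: E[X] = Σ_H E[X_H] = 10395 · p^{6} = 10395 · 1/2985984 = 385/110592.
Numerically: E[X] ≈ 0.003481.

E[X] = 10395 · (1/12)^{6} = 385/110592 ≈ 0.003481.


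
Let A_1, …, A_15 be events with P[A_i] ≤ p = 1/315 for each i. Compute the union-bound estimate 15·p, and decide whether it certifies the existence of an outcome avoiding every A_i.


Union bound: P[∪_{i=1}^{15} A_i] ≤ Σ_i P[A_i] ≤ 15·p = 15·(1/315) = 1/21.
Numerically: 1/21 ≈ 0.047619.
Is 1/21 < 1? YES.
Since P[∪ A_i] ≤ 1/21 < 1, the complement has P[∩ A_i^c] ≥ 1 − 1/21 = 20/21 > 0, so some outcome avoids every A_i.

15·p = 1/21 ≈ 0.047619; existence CERTIFIED by the union bound.


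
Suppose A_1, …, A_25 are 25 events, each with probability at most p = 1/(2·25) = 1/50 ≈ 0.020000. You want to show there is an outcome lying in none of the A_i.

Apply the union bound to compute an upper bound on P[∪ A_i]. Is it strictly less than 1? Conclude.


Union bound: P[∪_{i=1}^{25} A_i] ≤ Σ_i P[A_i] ≤ 25·p = 25·(1/50) = 1/2.
Numerically: 1/2 ≈ 0.500000.
Is 1/2 < 1? YES.
Since P[∪ A_i] ≤ 1/2 < 1, the complement has P[∩ A_i^c] ≥ 1 − 1/2 = 1/2 > 0, so some outcome avoids every A_i.

25·p = 1/2 ≈ 0.500000; existence CERTIFIED by the union bound.


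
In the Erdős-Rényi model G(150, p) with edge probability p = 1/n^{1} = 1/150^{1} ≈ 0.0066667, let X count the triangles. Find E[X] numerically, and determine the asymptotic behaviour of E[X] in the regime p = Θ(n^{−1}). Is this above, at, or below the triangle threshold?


Number of potential triangles: C(150, 3) = 551300.
Each occurs with probability p³ ≈ (0.0066667)³ ≈ 2.9629630e-07.
By linearity: E[X] = C(150, 3)·p³ ≈ 551300 · 2.9629630e-07 ≈ 0.16335.
Here α = 1, so p = 1/n is exactly at the triangle threshold p ~ 1/n. Asymptotically E[X] → c³/6 = 1³/6 = 1/6 ≈ 0.16667, a bounded constant. In this regime the triangle count is asymptotically Poisson(c³/6).

E[X] ≈ 0.16335; in regime p = Θ(1/n^{1}) E[X] stays bounded (at the triangle threshold p ~ 1/n).


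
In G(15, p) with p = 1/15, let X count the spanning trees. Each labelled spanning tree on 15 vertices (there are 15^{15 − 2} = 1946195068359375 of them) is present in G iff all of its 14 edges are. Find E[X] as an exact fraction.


K_15 has 15^{15 − 2} = 1946195068359375 labelled spanning trees.
For each such spanning tree H, let X_H = 1 if all 14 edges of H are present in G. Then P[X_H = 1] = p^{14} = (1/15)^{14} = 1/29192926025390625.
By linearity: E[X] = Σ_H E[X_H] = 1946195068359375 · p^{14} = 1946195068359375 · 1/29192926025390625 = 1/15.
Numerically: E[X] ≈ 0.066667.

E[X] = 1946195068359375 · (1/15)^{14} = 1/15 ≈ 0.066667.


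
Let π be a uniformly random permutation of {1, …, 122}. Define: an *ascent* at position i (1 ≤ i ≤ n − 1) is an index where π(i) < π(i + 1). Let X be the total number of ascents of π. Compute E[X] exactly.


Write X = Σ X_I over i = 1, …, 121, with X_I the indicator of one ascent.
There are 121 indicators.
For each fixed i, the pair (π(i), π(i+1)) is a uniformly random ordered pair of distinct values from {1, …, 122}; by symmetry P[π(i) < π(i+1)] = 1/2.
By linearity: E[X] = 121 · (1/2) = (122 − 1) · (1/2) = 121/2 ≈ 60.5000.

E[X] = 121/2 = 60.5000.


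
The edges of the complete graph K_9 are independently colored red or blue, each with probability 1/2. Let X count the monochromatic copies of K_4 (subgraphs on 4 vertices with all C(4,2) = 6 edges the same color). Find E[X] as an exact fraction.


Let X = Σ_S X_S over the C(9, 4) = 126 subsets S of size 4, where X_S = 1 if the K_4 on S is monochromatic.
For a fixed S, the K_4 on S has C(4, 2) = 6 edges. P[all 6 edges red] = (1/2)^6, and likewise for blue, so P[monochromatic] = 2·(1/2)^6 = 2^{1 − 6} = 1/32.
By linearity of expectation: E[X] = C(9, 4) · 2^{1 − 6} = 126 · 1/32 = 63/16.
Numerically: E[X] ≈ 3.93750.

E[X] = C(9,4)·2^(1−C(4,2)) = 63/16 ≈ 3.93750.


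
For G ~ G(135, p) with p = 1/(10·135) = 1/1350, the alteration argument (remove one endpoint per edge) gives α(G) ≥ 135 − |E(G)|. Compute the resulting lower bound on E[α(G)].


E[|E(G)|] = C(135, 2)·p = 9045 · (1/1350) = 67/10.
E[α(G)] ≥ n − E[|E(G)|] = 135 − 67/10 = 1283/10.
Numerically: ≈ 128.30000.
(This is only a lower bound; the true E[α(G)] may be larger.)

E[α(G)] ≥ 1283/10 ≈ 128.30000.


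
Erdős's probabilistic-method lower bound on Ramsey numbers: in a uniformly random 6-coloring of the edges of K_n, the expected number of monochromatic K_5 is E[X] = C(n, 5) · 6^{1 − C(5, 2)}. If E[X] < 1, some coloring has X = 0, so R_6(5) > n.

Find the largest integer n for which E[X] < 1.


We need C(n, 5) · 6^{1 − 10} < 1, i.e. C(n, 5) < 6^{10 − 1} = 10077696.
Check values of n near the boundary:
  n = 62: C(62, 5) = 6471002; 6471002 < 10077696? YES
  n = 63: C(63, 5) = 7028847; 7028847 < 10077696? YES
  n = 64: C(64, 5) = 7624512; 7624512 < 10077696? YES
  n = 65: C(65, 5) = 8259888; 8259888 < 10077696? YES
  n = 66: C(66, 5) = 8936928; 8936928 < 10077696? YES
  n = 67: C(67, 5) = 9657648; 9657648 < 10077696? YES
  n = 68: C(68, 5) = 10424128; 10424128 < 10077696? NO
  n = 69: C(69, 5) = 11238513; 11238513 < 10077696? NO
The largest n with C(n, 5) < 10077696 is n = 67 (where E[X] = 67067/69984 ≈ 0.9583). Hence R_6(5) > 67, i.e. R_6(5) ≥ 68.

Largest n = 67; hence R_6(5) > 67.


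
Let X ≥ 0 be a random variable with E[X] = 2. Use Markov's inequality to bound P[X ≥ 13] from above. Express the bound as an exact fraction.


μ = E[X] = 2, a = 13.
Markov: P[X ≥ 13] ≤ μ/a = (2)/13 = 2/13.
Numerically: ≈ 0.153846.
(Since a = 13 > μ = 2.000000, the bound 2/13 is < 1 and informative.)

P[X ≥ 13] ≤ 2/13 ≈ 0.153846.


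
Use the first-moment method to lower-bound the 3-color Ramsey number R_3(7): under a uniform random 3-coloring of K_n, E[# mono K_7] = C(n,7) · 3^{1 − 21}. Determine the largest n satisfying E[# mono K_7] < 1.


We need C(n, 7) · 3^{1 − 21} < 1, i.e. C(n, 7) < 3^{21 − 1} = 3486784401.
Check values of n near the boundary:
  n = 79: C(79, 7) = 2898753715; 2898753715 < 3486784401? YES
  n = 80: C(80, 7) = 3176716400; 3176716400 < 3486784401? YES
  n = 81: C(81, 7) = 3477216600; 3477216600 < 3486784401? YES
  n = 82: C(82, 7) = 3801756816; 3801756816 < 3486784401? NO
  n = 83: C(83, 7) = 4151918628; 4151918628 < 3486784401? NO
The largest n with C(n, 7) < 3486784401 is n = 81 (where E[X] = 42928600/43046721 ≈ 0.997). Hence R_3(7) > 81, i.e. R_3(7) ≥ 82.

Largest n = 81; hence R_3(7) > 81.


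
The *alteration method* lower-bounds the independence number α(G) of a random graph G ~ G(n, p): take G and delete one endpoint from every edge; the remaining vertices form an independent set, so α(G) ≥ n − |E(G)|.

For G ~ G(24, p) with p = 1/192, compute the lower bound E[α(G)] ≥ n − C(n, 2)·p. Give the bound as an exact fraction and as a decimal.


E[|E(G)|] = C(24, 2)·p = 276 · (1/192) = 23/16.
E[α(G)] ≥ n − E[|E(G)|] = 24 − 23/16 = 361/16.
Numerically: ≈ 22.562500.
(This is only a lower bound; the true E[α(G)] may be larger.)

E[α(G)] ≥ 361/16 ≈ 22.562500.


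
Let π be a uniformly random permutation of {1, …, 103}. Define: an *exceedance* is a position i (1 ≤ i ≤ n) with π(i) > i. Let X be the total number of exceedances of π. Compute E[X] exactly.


Write X = Σ_{i=1}^{103} X_i, where X_i = 1_{π(i) > i}.
For each fixed i, π(i) is uniform over {1, …, 103} (marginal of a uniform permutation), so P[π(i) > i] = (n − i)/n. Summing: Σ_{i=1}^{103} (n − i)/n = (0 + 1 + … + 102)/103 = 103(103 − 1)/(2·103) = (103 − 1)/2.
Hence E[X] = Σ_{i=1}^{103} (103 − i)/103 = 51 ≈ 51.000.

E[X] = 51 = 51.000.


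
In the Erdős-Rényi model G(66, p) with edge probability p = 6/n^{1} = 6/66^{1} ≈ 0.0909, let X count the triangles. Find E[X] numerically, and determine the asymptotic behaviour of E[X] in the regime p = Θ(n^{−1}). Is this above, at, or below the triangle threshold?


Number of potential triangles: C(66, 3) = 45760.
Each occurs with probability p³ ≈ (0.0909)³ ≈ 7.51315e-04.
By linearity: E[X] = C(66, 3)·p³ ≈ 45760 · 7.51315e-04 ≈ 34.380.
Here α = 1, so p = 6/n is exactly at the triangle threshold p ~ 1/n. Asymptotically E[X] → c³/6 = 6³/6 = 36 ≈ 36.000, a bounded constant. In this regime the triangle count is asymptotically Poisson(c³/6).

E[X] ≈ 34.380; in regime p = Θ(1/n^{1}) E[X] stays bounded (at the triangle threshold p ~ 1/n).


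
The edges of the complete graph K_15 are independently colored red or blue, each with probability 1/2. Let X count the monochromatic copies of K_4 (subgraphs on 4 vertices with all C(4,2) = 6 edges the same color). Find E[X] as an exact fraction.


Let X = Σ_S X_S over the C(15, 4) = 1365 subsets S of size 4, where X_S = 1 if the K_4 on S is monochromatic.
For a fixed S, the K_4 on S has C(4, 2) = 6 edges. P[all 6 edges red] = (1/2)^6, and likewise for blue, so P[monochromatic] = 2·(1/2)^6 = 2^{1 − 6} = 1/32.
Summing: E[X] = C(15, 4) · 2^{1 − 6} = 1365 · 1/32 = 1365/32.
Numerically: E[X] ≈ 42.656.

E[X] = C(15,4)·2^(1−C(4,2)) = 1365/32 ≈ 42.656.


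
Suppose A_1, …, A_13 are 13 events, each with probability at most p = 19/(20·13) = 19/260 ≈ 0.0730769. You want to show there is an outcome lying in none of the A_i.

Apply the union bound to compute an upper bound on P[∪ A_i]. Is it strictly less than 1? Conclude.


Union bound: P[∪_{i=1}^{13} A_i] ≤ Σ_i P[A_i] ≤ 13·p = 13·(19/260) = 19/20.
Numerically: 19/20 ≈ 0.9500000.
Is 19/20 < 1? YES.
Since P[∪ A_i] ≤ 19/20 < 1, the complement has P[∩ A_i^c] ≥ 1 − 19/20 = 1/20 > 0, so some outcome avoids every A_i.

13·p = 19/20 ≈ 0.9500000; existence CERTIFIED by the union bound.


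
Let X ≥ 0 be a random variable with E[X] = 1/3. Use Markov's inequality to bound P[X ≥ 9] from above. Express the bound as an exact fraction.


μ = E[X] = 1/3, a = 9.
Markov: P[X ≥ 9] ≤ μ/a = (1/3)/9 = 1/27.
Numerically: ≈ 0.037.
(Since a = 9 > μ = 0.333, the bound 1/27 is < 1 and informative.)

P[X ≥ 9] ≤ 1/27 ≈ 0.037.


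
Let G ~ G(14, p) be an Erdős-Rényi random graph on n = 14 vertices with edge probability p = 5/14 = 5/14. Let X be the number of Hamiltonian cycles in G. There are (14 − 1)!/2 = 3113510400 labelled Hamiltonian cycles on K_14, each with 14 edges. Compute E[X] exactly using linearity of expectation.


K_14 has (14 − 1)!/2 = 3113510400 labelled Hamiltonian cycles.
For each such Hamiltonian cycle H, let X_H = 1 if all 14 edges of H are present in G. Then P[X_H = 1] = p^{14} = (5/14)^{14} = 6103515625/11112006825558016.
By linearity: E[X] = Σ_H E[X_H] = 3113510400 · p^{14} = 3113510400 · 6103515625/11112006825558016 = 5302276611328125/3100448333024.
Numerically: E[X] ≈ 1.71e+03.

E[X] = 3113510400 · (5/14)^{14} = 5302276611328125/3100448333024 ≈ 1.71e+03.


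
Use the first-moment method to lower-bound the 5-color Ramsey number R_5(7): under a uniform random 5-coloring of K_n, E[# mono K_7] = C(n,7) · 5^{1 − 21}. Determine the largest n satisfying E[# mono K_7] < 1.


We need C(n, 7) · 5^{1 − 21} < 1, i.e. C(n, 7) < 5^{21 − 1} = 95367431640625.
Check values of n near the boundary:
  n = 332: C(332, 7) = 82772214646616; 82772214646616 < 95367431640625? YES
  n = 333: C(333, 7) = 84549532139028; 84549532139028 < 95367431640625? YES
  n = 334: C(334, 7) = 86359460961576; 86359460961576 < 95367431640625? YES
  n = 335: C(335, 7) = 88202498238195; 88202498238195 < 95367431640625? YES
  n = 336: C(336, 7) = 90079147136880; 90079147136880 < 95367431640625? YES
  n = 337: C(337, 7) = 91989916924632; 91989916924632 < 95367431640625? YES
  n = 338: C(338, 7) = 93935323022736; 93935323022736 < 95367431640625? YES
  n = 339: C(339, 7) = 95915887062372; 95915887062372 < 95367431640625? NO
  n = 340: C(340, 7) = 97932136940560; 97932136940560 < 95367431640625? NO
  n = 341: C(341, 7) = 99984606876440; 99984606876440 < 95367431640625? NO
The largest n with C(n, 7) < 95367431640625 is n = 338 (where E[X] = 93935323022736/95367431640625 ≈ 0.984983). Hence R_5(7) > 338, i.e. R_5(7) ≥ 339.

Largest n = 338; hence R_5(7) > 338.


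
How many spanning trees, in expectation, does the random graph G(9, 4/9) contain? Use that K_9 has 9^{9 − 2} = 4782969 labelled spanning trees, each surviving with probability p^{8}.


K_9 has 9^{9 − 2} = 4782969 labelled spanning trees.
For each such spanning tree H, let X_H = 1 if all 8 edges of H are present in G. Then P[X_H = 1] = p^{8} = (4/9)^{8} = 65536/43046721.
By linearity: E[X] = Σ_H E[X_H] = 4782969 · p^{8} = 4782969 · 65536/43046721 = 65536/9.
Numerically: E[X] ≈ 7.28e+03.

E[X] = 4782969 · (4/9)^{8} = 65536/9 ≈ 7.28e+03.


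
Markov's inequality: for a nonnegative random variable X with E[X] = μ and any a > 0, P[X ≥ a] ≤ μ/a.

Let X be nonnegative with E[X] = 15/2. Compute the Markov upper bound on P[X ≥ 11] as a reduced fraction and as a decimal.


μ = E[X] = 15/2, a = 11.
Markov: P[X ≥ 11] ≤ μ/a = (15/2)/11 = 15/22.
Numerically: ≈ 0.682.
(Since a = 11 > μ = 7.500, the bound 15/22 is < 1 and informative.)

P[X ≥ 11] ≤ 15/22 ≈ 0.682.


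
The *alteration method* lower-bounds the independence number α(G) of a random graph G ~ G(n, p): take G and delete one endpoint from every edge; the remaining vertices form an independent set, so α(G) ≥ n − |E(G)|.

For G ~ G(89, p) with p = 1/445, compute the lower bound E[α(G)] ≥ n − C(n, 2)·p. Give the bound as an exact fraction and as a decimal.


E[|E(G)|] = C(89, 2)·p = 3916 · (1/445) = 44/5.
E[α(G)] ≥ n − E[|E(G)|] = 89 − 44/5 = 401/5.
Numerically: ≈ 80.200.
(This is only a lower bound; the true E[α(G)] may be larger.)

E[α(G)] ≥ 401/5 ≈ 80.200.


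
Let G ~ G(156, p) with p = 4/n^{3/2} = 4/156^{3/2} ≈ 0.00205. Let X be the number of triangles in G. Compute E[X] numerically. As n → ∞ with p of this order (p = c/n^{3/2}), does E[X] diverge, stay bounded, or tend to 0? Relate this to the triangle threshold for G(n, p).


Number of potential triangles: C(156, 3) = 620620.
Each occurs with probability p³ ≈ (0.00205)³ ≈ 8.65206e-09.
By linearity: E[X] = C(156, 3)·p³ ≈ 620620 · 8.65206e-09 ≈ 0.005.
Since α = 3/2 > 1, p = c/n^{3/2} = o(1/n) is below the triangle threshold p ~ 1/n. Asymptotically E[X] ~ (c³/6)·n^{3(1−α)} = (4³/6)·n^{-1.5} → 0, so by Markov's inequality G has no triangles w.h.p.

E[X] ≈ 0.005; in regime p = Θ(1/n^{3/2}) E[X] tends to 0 (below the triangle threshold p ~ 1/n).


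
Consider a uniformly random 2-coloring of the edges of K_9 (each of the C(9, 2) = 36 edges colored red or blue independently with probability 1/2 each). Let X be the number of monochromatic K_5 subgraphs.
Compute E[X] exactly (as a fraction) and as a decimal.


Let X = Σ_S X_S over the C(9, 5) = 126 subsets S of size 5, where X_S = 1 if the K_5 on S is monochromatic.
For a fixed S, the K_5 on S has C(5, 2) = 10 edges. P[all 10 edges red] = (1/2)^10, and likewise for blue, so P[monochromatic] = 2·(1/2)^10 = 2^{1 − 10} = 1/512.
By linearity: E[X] = C(9, 5) · 2^{1 − 10} = 126 · 1/512 = 63/256.
Numerically: E[X] ≈ 0.246094.

E[X] = C(9,5)·2^(1−C(5,2)) = 63/256 ≈ 0.246094.


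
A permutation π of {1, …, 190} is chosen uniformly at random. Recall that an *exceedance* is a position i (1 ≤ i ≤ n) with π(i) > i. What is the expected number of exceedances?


Write X = Σ_{i=1}^{190} X_i, where X_i = 1_{π(i) > i}.
For each fixed i, π(i) is uniform over {1, …, 190} (marginal of a uniform permutation), so P[π(i) > i] = (n − i)/n. Summing: Σ_{i=1}^{190} (n − i)/n = (0 + 1 + … + 189)/190 = 190(190 − 1)/(2·190) = (190 − 1)/2.
Hence E[X] = Σ_{i=1}^{190} (190 − i)/190 = 189/2 ≈ 94.500000.

E[X] = 189/2 = 94.500000.


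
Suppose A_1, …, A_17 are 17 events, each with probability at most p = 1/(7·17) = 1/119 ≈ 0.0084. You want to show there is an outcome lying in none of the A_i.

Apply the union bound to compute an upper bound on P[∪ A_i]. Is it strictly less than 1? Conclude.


Union bound: P[∪_{i=1}^{17} A_i] ≤ Σ_i P[A_i] ≤ 17·p = 17·(1/119) = 1/7.
Numerically: 1/7 ≈ 0.1429.
Is 1/7 < 1? YES.
Since P[∪ A_i] ≤ 1/7 < 1, the complement has P[∩ A_i^c] ≥ 1 − 1/7 = 6/7 > 0, so some outcome avoids every A_i.

17·p = 1/7 ≈ 0.1429; existence CERTIFIED by the union bound.


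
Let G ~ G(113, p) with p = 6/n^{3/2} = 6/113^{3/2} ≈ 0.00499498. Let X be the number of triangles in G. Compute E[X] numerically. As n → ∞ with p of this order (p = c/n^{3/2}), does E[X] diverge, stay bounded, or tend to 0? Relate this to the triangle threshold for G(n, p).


Number of potential triangles: C(113, 3) = 234136.
Each occurs with probability p³ ≈ (0.00499498)³ ≈ 1.24623733e-07.
By linearity: E[X] = C(113, 3)·p³ ≈ 234136 · 1.24623733e-07 ≈ 0.029179.
Since α = 3/2 > 1, p = c/n^{3/2} = o(1/n) is below the triangle threshold p ~ 1/n. Asymptotically E[X] ~ (c³/6)·n^{3(1−α)} = (6³/6)·n^{-1.5} → 0, so by Markov's inequality G has no triangles w.h.p.

E[X] ≈ 0.029179; in regime p = Θ(1/n^{3/2}) E[X] tends to 0 (below the triangle threshold p ~ 1/n).


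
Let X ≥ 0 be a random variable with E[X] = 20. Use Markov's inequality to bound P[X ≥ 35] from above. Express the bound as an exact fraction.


μ = E[X] = 20, a = 35.
Markov: P[X ≥ 35] ≤ μ/a = (20)/35 = 4/7.
Numerically: ≈ 0.571429.
(Since a = 35 > μ = 20.000000, the bound 4/7 is < 1 and informative.)

P[X ≥ 35] ≤ 4/7 ≈ 0.571429.


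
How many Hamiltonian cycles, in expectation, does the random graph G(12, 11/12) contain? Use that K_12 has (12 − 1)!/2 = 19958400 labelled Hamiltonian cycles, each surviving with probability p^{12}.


K_12 has (12 − 1)!/2 = 19958400 labelled Hamiltonian cycles.
For each such Hamiltonian cycle H, let X_H = 1 if all 12 edges of H are present in G. Then P[X_H = 1] = p^{12} = (11/12)^{12} = 3138428376721/8916100448256.
By linearity of expectation: E[X] = Σ_H E[X_H] = 19958400 · p^{12} = 19958400 · 3138428376721/8916100448256 = 6041474625187925/859963392.
Numerically: E[X] ≈ 7.0253e+06.

E[X] = 19958400 · (11/12)^{12} = 6041474625187925/859963392 ≈ 7.0253e+06.


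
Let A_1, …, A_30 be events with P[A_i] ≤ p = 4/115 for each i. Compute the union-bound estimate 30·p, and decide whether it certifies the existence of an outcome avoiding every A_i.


Union bound: P[∪_{i=1}^{30} A_i] ≤ Σ_i P[A_i] ≤ 30·p = 30·(4/115) = 24/23.
Numerically: 24/23 ≈ 1.0434783.
Is 24/23 < 1? NO.
Since the bound 24/23 is ≥ 1, the union bound is uninformative here; it does NOT by itself certify existence.

30·p = 24/23 ≈ 1.0434783; existence NOT certified by the union bound.


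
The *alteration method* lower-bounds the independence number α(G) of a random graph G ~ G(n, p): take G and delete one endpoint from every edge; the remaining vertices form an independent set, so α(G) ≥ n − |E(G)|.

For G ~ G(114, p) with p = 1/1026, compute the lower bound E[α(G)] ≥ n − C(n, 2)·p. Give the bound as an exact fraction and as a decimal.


E[|E(G)|] = C(114, 2)·p = 6441 · (1/1026) = 113/18.
E[α(G)] ≥ n − E[|E(G)|] = 114 − 113/18 = 1939/18.
Numerically: ≈ 107.722.
(This is only a lower bound; the true E[α(G)] may be larger.)

E[α(G)] ≥ 1939/18 ≈ 107.722.


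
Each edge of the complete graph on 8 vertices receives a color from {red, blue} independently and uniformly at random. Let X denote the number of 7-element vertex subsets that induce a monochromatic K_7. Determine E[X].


Let X = Σ_S X_S over the C(8, 7) = 8 subsets S of size 7, where X_S = 1 if the K_7 on S is monochromatic.
For a fixed S, the K_7 on S has C(7, 2) = 21 edges. P[all 21 edges red] = (1/2)^21, and likewise for blue, so P[monochromatic] = 2·(1/2)^21 = 2^{1 − 21} = 1/1048576.
By linearity of expectation: E[X] = C(8, 7) · 2^{1 − 21} = 8 · 1/1048576 = 1/131072.
Numerically: E[X] ≈ 0.000008.

E[X] = C(8,7)·2^(1−C(7,2)) = 1/131072 ≈ 0.000008.


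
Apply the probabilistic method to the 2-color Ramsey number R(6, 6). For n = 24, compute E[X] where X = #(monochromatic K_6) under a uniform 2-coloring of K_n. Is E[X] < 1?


E[X] = C(24, 6) · 2^{1 − 15} = 134596 · 2^{−14} = 134596/16384.
As a reduced fraction: E[X] = 33649/4096 ≈ 8.215.
Is E[X] < 1? NO.
Since E[X] ≥ 1, the first-moment bound is inconclusive at n = 24; it does NOT by itself certify R(6, 6) > 24.

E[X] = 33649/4096 ≈ 8.215; E[X] ≥ 1; first-moment method inconclusive here.


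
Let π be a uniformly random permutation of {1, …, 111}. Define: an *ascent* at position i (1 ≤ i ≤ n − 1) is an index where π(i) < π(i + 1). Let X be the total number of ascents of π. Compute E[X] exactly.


Write X = Σ X_I over i = 1, …, 110, with X_I the indicator of one ascent.
There are 110 indicators.
For each fixed i, the pair (π(i), π(i+1)) is a uniformly random ordered pair of distinct values from {1, …, 111}; by symmetry P[π(i) < π(i+1)] = 1/2.
By linearity: E[X] = 110 · (1/2) = (111 − 1) · (1/2) = 55 ≈ 55.000.

E[X] = 55 = 55.000.


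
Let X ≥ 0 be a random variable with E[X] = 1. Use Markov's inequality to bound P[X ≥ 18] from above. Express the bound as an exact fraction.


μ = E[X] = 1, a = 18.
Markov: P[X ≥ 18] ≤ μ/a = (1)/18 = 1/18.
Numerically: ≈ 0.05556.
(Since a = 18 > μ = 1.00000, the bound 1/18 is < 1 and informative.)

P[X ≥ 18] ≤ 1/18 ≈ 0.05556.


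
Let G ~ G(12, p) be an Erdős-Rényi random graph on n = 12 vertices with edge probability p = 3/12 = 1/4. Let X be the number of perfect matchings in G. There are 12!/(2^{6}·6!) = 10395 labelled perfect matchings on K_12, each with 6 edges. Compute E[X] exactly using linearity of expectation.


K_12 has 12!/(2^{6}·6!) = 10395 labelled perfect matchings.
For each such perfect matching H, let X_H = 1 if all 6 edges of H are present in G. Then P[X_H = 1] = p^{6} = (1/4)^{6} = 1/4096.
Summing the indicators: E[X] = Σ_H E[X_H] = 10395 · p^{6} = 10395 · 1/4096 = 10395/4096.
Numerically: E[X] ≈ 2.5378.

E[X] = 10395 · (1/4)^{6} = 10395/4096 ≈ 2.5378.


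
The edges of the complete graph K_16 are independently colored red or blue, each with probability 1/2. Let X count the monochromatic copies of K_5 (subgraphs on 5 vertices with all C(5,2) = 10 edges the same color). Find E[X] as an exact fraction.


Let X = Σ_S X_S over the C(16, 5) = 4368 subsets S of size 5, where X_S = 1 if the K_5 on S is monochromatic.
For a fixed S, the K_5 on S has C(5, 2) = 10 edges. P[all 10 edges red] = (1/2)^10, and likewise for blue, so P[monochromatic] = 2·(1/2)^10 = 2^{1 − 10} = 1/512.
By linearity of expectation: E[X] = C(16, 5) · 2^{1 − 10} = 4368 · 1/512 = 273/32.
Numerically: E[X] ≈ 8.531.

E[X] = C(16,5)·2^(1−C(5,2)) = 273/32 ≈ 8.531.


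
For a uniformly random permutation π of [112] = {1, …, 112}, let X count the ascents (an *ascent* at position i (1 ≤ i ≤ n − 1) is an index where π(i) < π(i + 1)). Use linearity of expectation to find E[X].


Write X = Σ X_I over i = 1, …, 111, with X_I the indicator of one ascent.
There are 111 indicators.
For each fixed i, the pair (π(i), π(i+1)) is a uniformly random ordered pair of distinct values from {1, …, 112}; by symmetry P[π(i) < π(i+1)] = 1/2.
By linearity: E[X] = 111 · (1/2) = (112 − 1) · (1/2) = 111/2 ≈ 55.500.

E[X] = 111/2 = 55.500.


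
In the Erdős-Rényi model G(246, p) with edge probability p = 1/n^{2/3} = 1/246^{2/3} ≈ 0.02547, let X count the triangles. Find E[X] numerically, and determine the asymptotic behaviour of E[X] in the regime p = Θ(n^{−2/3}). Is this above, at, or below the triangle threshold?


Number of potential triangles: C(246, 3) = 2450980.
Each occurs with probability p³ ≈ (0.02547)³ ≈ 1.652456e-05.
By linearity: E[X] = C(246, 3)·p³ ≈ 2450980 · 1.652456e-05 ≈ 40.5014.
Since α = 2/3 < 1, p = c/n^{2/3} ≫ 1/n is above the triangle threshold p ~ 1/n. Asymptotically E[X] ~ (c³/6)·n^{3(1−α)} = (1³/6)·n^{1} → ∞; triangles are abundant w.h.p.

E[X] ≈ 40.5014; in regime p = Θ(1/n^{2/3}) E[X] diverges (above the triangle threshold p ~ 1/n).


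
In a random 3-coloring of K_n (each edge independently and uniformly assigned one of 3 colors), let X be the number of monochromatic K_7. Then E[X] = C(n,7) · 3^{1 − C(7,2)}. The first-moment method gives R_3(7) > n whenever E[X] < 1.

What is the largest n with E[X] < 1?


We need C(n, 7) · 3^{1 − 21} < 1, i.e. C(n, 7) < 3^{21 − 1} = 3486784401.
Check values of n near the boundary:
  n = 78: C(78, 7) = 2641902120; 2641902120 < 3486784401? YES
  n = 79: C(79, 7) = 2898753715; 2898753715 < 3486784401? YES
  n = 80: C(80, 7) = 3176716400; 3176716400 < 3486784401? YES
  n = 81: C(81, 7) = 3477216600; 3477216600 < 3486784401? YES
  n = 82: C(82, 7) = 3801756816; 3801756816 < 3486784401? NO
  n = 83: C(83, 7) = 4151918628; 4151918628 < 3486784401? NO
The largest n with C(n, 7) < 3486784401 is n = 81 (where E[X] = 42928600/43046721 ≈ 0.997). Hence R_3(7) > 81, i.e. R_3(7) ≥ 82.

Largest n = 81; hence R_3(7) > 81.


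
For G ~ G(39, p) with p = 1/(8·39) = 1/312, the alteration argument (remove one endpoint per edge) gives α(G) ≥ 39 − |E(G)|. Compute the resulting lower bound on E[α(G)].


E[|E(G)|] = C(39, 2)·p = 741 · (1/312) = 19/8.
E[α(G)] ≥ n − E[|E(G)|] = 39 − 19/8 = 293/8.
Numerically: ≈ 36.625000.
(This is only a lower bound; the true E[α(G)] may be larger.)

E[α(G)] ≥ 293/8 ≈ 36.625000.


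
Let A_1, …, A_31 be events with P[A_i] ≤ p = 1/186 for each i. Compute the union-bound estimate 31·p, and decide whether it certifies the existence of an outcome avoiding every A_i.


Union bound: P[∪_{i=1}^{31} A_i] ≤ Σ_i P[A_i] ≤ 31·p = 31·(1/186) = 1/6.
Numerically: 1/6 ≈ 0.166667.
Is 1/6 < 1? YES.
Since P[∪ A_i] ≤ 1/6 < 1, the complement has P[∩ A_i^c] ≥ 1 − 1/6 = 5/6 > 0, so some outcome avoids every A_i.

31·p = 1/6 ≈ 0.166667; existence CERTIFIED by the union bound.


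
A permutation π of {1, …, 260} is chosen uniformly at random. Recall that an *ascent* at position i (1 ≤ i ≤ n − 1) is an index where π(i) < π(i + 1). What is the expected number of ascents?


Write X = Σ X_I over i = 1, …, 259, with X_I the indicator of one ascent.
There are 259 indicators.
For each fixed i, the pair (π(i), π(i+1)) is a uniformly random ordered pair of distinct values from {1, …, 260}; by symmetry P[π(i) < π(i+1)] = 1/2.
By linearity: E[X] = 259 · (1/2) = (260 − 1) · (1/2) = 259/2 ≈ 129.500000.

E[X] = 259/2 = 129.500000.


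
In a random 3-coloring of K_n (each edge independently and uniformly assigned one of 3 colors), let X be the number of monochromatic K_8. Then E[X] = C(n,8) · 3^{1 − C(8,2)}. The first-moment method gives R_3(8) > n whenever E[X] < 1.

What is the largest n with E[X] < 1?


We need C(n, 8) · 3^{1 − 28} < 1, i.e. C(n, 8) < 3^{28 − 1} = 7625597484987.
Check values of n near the boundary:
  n = 155: C(155, 8) = 6876747915675; 6876747915675 < 7625597484987? YES
  n = 156: C(156, 8) = 7248464019225; 7248464019225 < 7625597484987? YES
  n = 157: C(157, 8) = 7637643295425; 7637643295425 < 7625597484987? NO
  n = 158: C(158, 8) = 8044984271181; 8044984271181 < 7625597484987? NO
  n = 159: C(159, 8) = 8471208603429; 8471208603429 < 7625597484987? NO
The largest n with C(n, 8) < 7625597484987 is n = 156 (where E[X] = 805384891025/847288609443 ≈ 0.9505437). Hence R_3(8) > 156, i.e. R_3(8) ≥ 157.

Largest n = 156; hence R_3(8) > 156.


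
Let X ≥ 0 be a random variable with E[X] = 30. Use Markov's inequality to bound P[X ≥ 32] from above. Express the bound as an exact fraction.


μ = E[X] = 30, a = 32.
Markov: P[X ≥ 32] ≤ μ/a = (30)/32 = 15/16.
Numerically: ≈ 0.938.
(Since a = 32 > μ = 30.000, the bound 15/16 is < 1 and informative.)

P[X ≥ 32] ≤ 15/16 ≈ 0.938.


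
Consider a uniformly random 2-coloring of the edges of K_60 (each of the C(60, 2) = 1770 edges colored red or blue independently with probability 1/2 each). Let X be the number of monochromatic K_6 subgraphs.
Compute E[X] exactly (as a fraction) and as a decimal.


Let X = Σ_S X_S over the C(60, 6) = 50063860 subsets S of size 6, where X_S = 1 if the K_6 on S is monochromatic.
For a fixed S, the K_6 on S has C(6, 2) = 15 edges. P[all 15 edges red] = (1/2)^15, and likewise for blue, so P[monochromatic] = 2·(1/2)^15 = 2^{1 − 15} = 1/16384.
Summing: E[X] = C(60, 6) · 2^{1 − 15} = 50063860 · 1/16384 = 12515965/4096.
Numerically: E[X] ≈ 3055.656.

E[X] = C(60,6)·2^(1−C(6,2)) = 12515965/4096 ≈ 3055.656.


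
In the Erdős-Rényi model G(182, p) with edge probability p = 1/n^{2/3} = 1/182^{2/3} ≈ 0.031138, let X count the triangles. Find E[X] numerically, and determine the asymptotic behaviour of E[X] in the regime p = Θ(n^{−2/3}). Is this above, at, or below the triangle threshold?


Number of potential triangles: C(182, 3) = 988260.
Each occurs with probability p³ ≈ (0.031138)³ ≈ 3.0189591e-05.
By linearity: E[X] = C(182, 3)·p³ ≈ 988260 · 3.0189591e-05 ≈ 29.83516.
Since α = 2/3 < 1, p = c/n^{2/3} ≫ 1/n is above the triangle threshold p ~ 1/n. Asymptotically E[X] ~ (c³/6)·n^{3(1−α)} = (1³/6)·n^{1} → ∞; triangles are abundant w.h.p.

E[X] ≈ 29.83516; in regime p = Θ(1/n^{2/3}) E[X] diverges (above the triangle threshold p ~ 1/n).


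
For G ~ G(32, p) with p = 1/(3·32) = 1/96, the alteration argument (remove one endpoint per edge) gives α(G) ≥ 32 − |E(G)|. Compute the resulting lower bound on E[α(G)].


E[|E(G)|] = C(32, 2)·p = 496 · (1/96) = 31/6.
E[α(G)] ≥ n − E[|E(G)|] = 32 − 31/6 = 161/6.
Numerically: ≈ 26.833333.
(This is only a lower bound; the true E[α(G)] may be larger.)

E[α(G)] ≥ 161/6 ≈ 26.833333.


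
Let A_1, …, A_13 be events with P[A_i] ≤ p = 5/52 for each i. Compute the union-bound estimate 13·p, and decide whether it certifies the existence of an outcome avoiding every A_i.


Union bound: P[∪_{i=1}^{13} A_i] ≤ Σ_i P[A_i] ≤ 13·p = 13·(5/52) = 5/4.
Numerically: 5/4 ≈ 1.2500.
Is 5/4 < 1? NO.
Since the bound 5/4 is ≥ 1, the union bound is uninformative here; it does NOT by itself certify existence.

13·p = 5/4 ≈ 1.2500; existence NOT certified by the union bound.


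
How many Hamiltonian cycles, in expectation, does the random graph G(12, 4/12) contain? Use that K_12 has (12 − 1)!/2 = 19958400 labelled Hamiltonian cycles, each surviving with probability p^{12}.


K_12 has (12 − 1)!/2 = 19958400 labelled Hamiltonian cycles.
For each such Hamiltonian cycle H, let X_H = 1 if all 12 edges of H are present in G. Then P[X_H = 1] = p^{12} = (1/3)^{12} = 1/531441.
By linearity of expectation: E[X] = Σ_H E[X_H] = 19958400 · p^{12} = 19958400 · 1/531441 = 246400/6561.
Numerically: E[X] ≈ 37.5553.

E[X] = 19958400 · (1/3)^{12} = 246400/6561 ≈ 37.5553.


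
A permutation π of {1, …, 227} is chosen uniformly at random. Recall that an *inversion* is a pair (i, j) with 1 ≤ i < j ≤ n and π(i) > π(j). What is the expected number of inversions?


Write X = Σ X_I over the C(227, 2) = 25651 pairs i < j, with X_I the indicator of one inversion.
There are 25651 indicators.
For each fixed pair i < j, the values π(i) and π(j) are two distinct elements of {1, …, 227} in uniformly random order; by symmetry P[π(i) > π(j)] = 1/2.
By linearity: E[X] = 25651 · (1/2) = C(227, 2) · (1/2) = 25651/2 = 25651/2 ≈ 12825.5000.

E[X] = 25651/2 = 12825.5000.
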